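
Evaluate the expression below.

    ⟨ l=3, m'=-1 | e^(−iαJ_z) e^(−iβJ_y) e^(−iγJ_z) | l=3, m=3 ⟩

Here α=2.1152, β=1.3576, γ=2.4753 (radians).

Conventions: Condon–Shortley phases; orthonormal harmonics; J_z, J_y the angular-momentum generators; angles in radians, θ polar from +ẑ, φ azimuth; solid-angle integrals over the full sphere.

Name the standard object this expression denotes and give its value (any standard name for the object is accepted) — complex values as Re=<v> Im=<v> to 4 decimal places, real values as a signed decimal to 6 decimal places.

This is a Wigner D-matrix element — the rotation-matrix element ⟨l m'| R(α,β,γ) |l m⟩ in the angular-momentum basis.
Split into d^3_{-1,3}(β=1.3576) × two z-phases.
With c≡cos(β/2)=0.778327 and s≡sin(β/2)=0.627859, N=[2·24·720·1]^{1/2}=185.903201
Admissible k: 4..4 (factorial args all ≥0)
  k=4: (−1)^0·185.9032/(48)·0.7783^2·0.6279^4 = +0.364602
d^3_{-1,3}(1.3576) = +0.364602
Attach z-rotation phases: D = e^{-i(-1)(2.1152)}·(+0.364602)·e^{-i(3)(2.4753)} = +0.205361+0.301266i

Wigner D-matrix element, Re=0.2054 Im=0.3013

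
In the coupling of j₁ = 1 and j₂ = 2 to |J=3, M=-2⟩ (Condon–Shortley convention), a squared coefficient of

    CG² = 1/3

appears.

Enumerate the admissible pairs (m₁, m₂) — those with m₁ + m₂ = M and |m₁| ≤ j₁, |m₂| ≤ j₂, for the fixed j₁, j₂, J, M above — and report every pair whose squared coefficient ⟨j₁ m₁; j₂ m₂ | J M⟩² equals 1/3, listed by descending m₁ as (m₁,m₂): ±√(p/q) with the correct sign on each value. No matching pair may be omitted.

(0,-2): +√(1/3)

Admissible pairs with m₁+m₂ = M = -2: (-1,-1), (0,-2)
  (m₁,m₂)=(0,-2): CG² = 1/3, CG = +√(1/3)   ← matches the target
  (m₁,m₂)=(-1,-1): CG² = 2/3, CG = +√(2/3)
Pairs with CG² = 1/3: (0,-2): +√(1/3)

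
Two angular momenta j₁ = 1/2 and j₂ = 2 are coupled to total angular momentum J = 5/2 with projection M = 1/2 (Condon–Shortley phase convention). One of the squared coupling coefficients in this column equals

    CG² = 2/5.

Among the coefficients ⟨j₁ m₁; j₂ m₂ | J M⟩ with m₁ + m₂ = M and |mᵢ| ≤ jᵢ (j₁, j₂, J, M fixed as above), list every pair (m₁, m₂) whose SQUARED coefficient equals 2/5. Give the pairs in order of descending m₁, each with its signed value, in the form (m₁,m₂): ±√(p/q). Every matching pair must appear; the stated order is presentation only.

(-1/2,1): +√(2/5)

Admissible pairs with m₁+m₂ = M = 1/2: (-1/2,1), (1/2,0)
  (m₁,m₂)=(1/2,0): CG² = 3/5, CG = +√(3/5)
  (m₁,m₂)=(-1/2,1): CG² = 2/5, CG = +√(2/5)   ← matches the target
Pairs with CG² = 2/5: (-1/2,1): +√(2/5)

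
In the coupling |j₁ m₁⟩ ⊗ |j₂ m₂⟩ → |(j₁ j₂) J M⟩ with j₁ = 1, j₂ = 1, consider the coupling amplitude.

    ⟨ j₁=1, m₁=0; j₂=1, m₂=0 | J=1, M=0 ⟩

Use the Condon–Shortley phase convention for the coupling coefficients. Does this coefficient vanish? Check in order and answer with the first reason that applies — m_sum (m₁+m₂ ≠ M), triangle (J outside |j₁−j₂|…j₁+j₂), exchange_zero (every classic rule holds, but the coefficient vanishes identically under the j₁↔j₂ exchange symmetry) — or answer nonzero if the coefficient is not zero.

exchange_zero

m-sum: m₁+m₂ = 0+0 = 0, M = 0  ✓
triangle: |j₁−j₂| = 0 ≤ J = 1 ≤ j₁+j₂ = 2  ✓
exchange: j₁=j₂ and m₁=m₂, and (−1)^(j₁+j₂−J) = (−1)^1 = −1 forces ⟨j₁m₁;j₂m₂|JM⟩ = −⟨j₂m₂;j₁m₁|JM⟩ = −⟨j₁m₁;j₂m₂|JM⟩ ⇒ the coefficient vanishes identically
Racah sum check: Σ_k collapses to 0 ⇒ CG = 0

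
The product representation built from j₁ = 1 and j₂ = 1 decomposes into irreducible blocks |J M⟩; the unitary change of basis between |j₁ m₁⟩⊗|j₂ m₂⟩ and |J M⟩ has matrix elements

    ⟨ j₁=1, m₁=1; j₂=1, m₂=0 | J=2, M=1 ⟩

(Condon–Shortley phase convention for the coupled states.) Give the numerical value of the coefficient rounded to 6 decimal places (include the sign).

√[5·0!2!2!/5! · 2!0!1!1!3!1!] = √(2)
  +(−1)^0/∏(0,0,0,1,2,1)! = 1/2  (running 1/2)
⟨..|..⟩ = √(2)·(1/2) = +0.707107

+0.707107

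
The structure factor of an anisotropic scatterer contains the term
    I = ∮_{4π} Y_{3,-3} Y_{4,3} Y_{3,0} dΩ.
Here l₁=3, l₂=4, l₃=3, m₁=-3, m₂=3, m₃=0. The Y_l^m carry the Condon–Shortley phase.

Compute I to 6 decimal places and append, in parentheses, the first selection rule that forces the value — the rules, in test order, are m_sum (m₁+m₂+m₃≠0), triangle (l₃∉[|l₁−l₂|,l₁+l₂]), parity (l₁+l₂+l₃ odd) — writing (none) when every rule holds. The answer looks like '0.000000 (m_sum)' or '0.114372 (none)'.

m-sum 0 ✓  L=10 even ✓  1≤3≤7 ✓
Π(2lᵢ+1) = 7×9×7 = 441
triangle coeff Δ(3,4,3) = 1/34650
Σ_t [1,3]: t=1:−1/72 t=2:+1/16 t=3:−1/72 = 5/144
(3j)²=2/77 [(3 4 3; 0 0 0)], sign=-1
Σ_t [4,4]: t=4:+1/288 = 1/288
(3j)²=1/22 [(3 4 3; -3 3 0)], sign=-1
⇒ 4πI² = 63/121
I = (+1)√(63/121/(4π)) = 0.20355073
No selection rule forces the value: the integral is nonzero (none).

0.203551 (none)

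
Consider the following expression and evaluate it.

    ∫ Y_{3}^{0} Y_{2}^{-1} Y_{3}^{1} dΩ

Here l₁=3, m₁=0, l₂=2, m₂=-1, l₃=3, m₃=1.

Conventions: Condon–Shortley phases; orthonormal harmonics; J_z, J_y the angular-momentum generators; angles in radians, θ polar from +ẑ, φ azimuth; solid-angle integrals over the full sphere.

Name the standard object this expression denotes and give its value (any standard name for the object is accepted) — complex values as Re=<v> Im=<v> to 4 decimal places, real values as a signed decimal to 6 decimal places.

Gaunt coefficient, -0.059471

This is a Gaunt coefficient — the integral of a triple product of spherical harmonics over the sphere.
m-sum 0 ✓  L=8 even ✓  1≤3≤5 ✓
Π(2lᵢ+1) = 7×5×7 = 245
triangle coeff Δ(3,2,3) = 1/3780
Σ_t [0,2]: t=0:+1/24 t=1:−1/4 t=2:+1/24 = -1/6
(3j)²=4/105 [(3 2 3; 0 0 0)], sign=+1
Σ_t [0,1]: t=0:+1/12 t=1:−1/8 = -1/24
(3j)²=1/210 [(3 2 3; 0 -1 1)], sign=-1
⇒ 4πI² = 2/45
I = (-1)√(2/45/(4π)) = -0.05947080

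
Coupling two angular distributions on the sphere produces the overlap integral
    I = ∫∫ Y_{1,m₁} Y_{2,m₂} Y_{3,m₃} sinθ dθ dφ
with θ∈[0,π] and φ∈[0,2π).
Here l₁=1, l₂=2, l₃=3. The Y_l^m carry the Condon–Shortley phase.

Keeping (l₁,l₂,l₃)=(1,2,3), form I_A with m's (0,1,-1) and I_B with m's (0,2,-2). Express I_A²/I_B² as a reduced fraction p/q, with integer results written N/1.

Shared (l₁,l₂,l₃)=(1,2,3): N and (l;000)² cancel in I_A²/I_B².
A: Δ = 0!·2!·4!/7! = 1/105; Racah Σ t=0..0: t=0:+1/6 = 1/6; ⇒ 3j(1 2 3; 0 1 -1)² = 8/105, sgn +1
B: Δ = 0!·2!·4!/7! = 1/105; Racah Σ t=0..0: t=0:+1/24 = 1/24; ⇒ 3j(1 2 3; 0 2 -2)² = 1/21, sgn -1
I_A²/I_B² = (8/105)/(1/21) = 8/5

8/5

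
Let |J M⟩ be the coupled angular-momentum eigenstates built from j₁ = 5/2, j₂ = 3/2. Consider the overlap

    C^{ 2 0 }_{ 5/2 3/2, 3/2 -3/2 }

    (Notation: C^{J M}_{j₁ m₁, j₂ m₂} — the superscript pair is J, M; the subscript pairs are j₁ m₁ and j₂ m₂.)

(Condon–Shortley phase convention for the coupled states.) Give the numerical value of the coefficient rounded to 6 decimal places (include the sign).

j₁+j₂−J=2  J+j₁−j₂=3  J−j₁+j₂=1  j₁+j₂+J+1=7
(j₁±m₁, j₂±m₂, J±M) = (4,1,0,3,2,2)
P² = 48/7
sum k=0..0:
  [0] +1/4 = 1/4
S = 1/4
C² = P²·S² = 3/7 ; C = +0.654654

+0.654654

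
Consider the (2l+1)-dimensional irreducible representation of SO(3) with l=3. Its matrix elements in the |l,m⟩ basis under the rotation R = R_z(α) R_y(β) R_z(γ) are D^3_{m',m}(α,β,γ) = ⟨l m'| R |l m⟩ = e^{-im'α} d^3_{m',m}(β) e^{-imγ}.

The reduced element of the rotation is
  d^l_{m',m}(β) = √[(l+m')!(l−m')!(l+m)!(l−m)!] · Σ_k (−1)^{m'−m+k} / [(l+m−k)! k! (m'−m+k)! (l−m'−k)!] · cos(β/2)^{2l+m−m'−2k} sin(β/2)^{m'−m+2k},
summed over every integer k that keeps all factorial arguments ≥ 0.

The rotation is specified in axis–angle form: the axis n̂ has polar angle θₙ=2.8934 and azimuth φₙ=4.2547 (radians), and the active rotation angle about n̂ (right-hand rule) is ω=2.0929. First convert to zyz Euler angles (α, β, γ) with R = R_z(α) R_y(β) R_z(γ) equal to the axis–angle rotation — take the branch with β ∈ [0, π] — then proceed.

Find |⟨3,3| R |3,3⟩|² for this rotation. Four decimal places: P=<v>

P=0.7576

Axis–angle → zyz. n̂ = (sinθₙcosφₙ, sinθₙsinφₙ, cosθₙ) = (-0.108548, -0.220369, -0.969358), ω = 2.0929.
R = I cosω + sinω [n̂]ₓ + (1−cosω) n̂n̂ᵀ gives
  R = [-0.481046, +0.876062, -0.033313; -0.804362, -0.425924, +0.414234; +0.348706, +0.226061, +0.909561]
β = atan2(√(R₁₃²+R₂₃²), R₃₃) = 0.428571; α = atan2(R₂₃, R₁₃) mod 2π = 1.651045; γ = atan2(R₃₂, −R₃₁) mod 2π = 2.566423
First d^3_{3,3}(β=0.4286), then the phase factors e^{-i(3)α} and e^{-i(3)γ}:
Half-angle: c=0.977129, s=0.212649. N=√(720·1·720·1)=720.000000
k∈{0} keeps every argument non-negative
  k=0: (−1)^0·720.0000/(720)·0.9771^6·0.2126^0 = +0.870383
d^3_{3,3}(0.4286) = +0.870383
|D^3_{3,3}|² = |d^3_{3,3}(β)|² = (+0.870383)² = 0.757566 (the z-rotation phases have unit modulus)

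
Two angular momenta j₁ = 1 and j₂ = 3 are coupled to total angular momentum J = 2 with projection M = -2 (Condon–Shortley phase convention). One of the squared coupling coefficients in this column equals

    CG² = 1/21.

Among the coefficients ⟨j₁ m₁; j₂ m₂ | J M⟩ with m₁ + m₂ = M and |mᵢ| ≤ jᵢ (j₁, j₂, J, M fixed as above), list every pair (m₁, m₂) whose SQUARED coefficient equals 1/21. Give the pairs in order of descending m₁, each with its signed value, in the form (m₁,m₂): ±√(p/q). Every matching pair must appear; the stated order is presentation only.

(-1,-1): +√(1/21)

Admissible pairs with m₁+m₂ = M = -2: (-1,-1), (0,-2), (1,-3)
  (m₁,m₂)=(1,-3): CG² = 5/7, CG = +√(5/7)
  (m₁,m₂)=(0,-2): CG² = 5/21, CG = −√(5/21)
  (m₁,m₂)=(-1,-1): CG² = 1/21, CG = +√(1/21)   ← matches the target
Pairs with CG² = 1/21: (-1,-1): +√(1/21)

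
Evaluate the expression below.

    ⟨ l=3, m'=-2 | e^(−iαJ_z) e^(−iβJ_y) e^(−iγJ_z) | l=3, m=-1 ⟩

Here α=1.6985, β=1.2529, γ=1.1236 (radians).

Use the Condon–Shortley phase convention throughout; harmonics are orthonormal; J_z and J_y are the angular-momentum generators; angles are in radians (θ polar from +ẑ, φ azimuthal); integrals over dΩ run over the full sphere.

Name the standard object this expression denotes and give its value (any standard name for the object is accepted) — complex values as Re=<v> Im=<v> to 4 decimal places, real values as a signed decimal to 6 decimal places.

This is a Wigner D-matrix element — the rotation-matrix element ⟨l m'| R(α,β,γ) |l m⟩ in the angular-momentum basis.
First d^3_{-2,-1}(β=1.2529), then the phase factors e^{-i(-2)α} and e^{-i(-1)γ}:
Half-angle: c=0.810114, s=0.586273. N=√(1·120·2·24)=75.894664
Admissible k: 1..2 (factorial args all ≥0)
  k=1: (−1)^0·75.8947/(24)·0.8101^5·0.5863^1 = +0.646889
  k=2: (−1)^1·75.8947/(12)·0.8101^3·0.5863^3 = -0.677590
d^3_{-2,-1}(1.2529) = +0.646889 -0.677590 = -0.030701
Attach z-rotation phases: D = e^{-i(-2)(1.6985)}·(-0.030701)·e^{-i(-1)(1.1236)} = +0.005852+0.030138i

Wigner D-matrix element, Re=0.0059 Im=0.0301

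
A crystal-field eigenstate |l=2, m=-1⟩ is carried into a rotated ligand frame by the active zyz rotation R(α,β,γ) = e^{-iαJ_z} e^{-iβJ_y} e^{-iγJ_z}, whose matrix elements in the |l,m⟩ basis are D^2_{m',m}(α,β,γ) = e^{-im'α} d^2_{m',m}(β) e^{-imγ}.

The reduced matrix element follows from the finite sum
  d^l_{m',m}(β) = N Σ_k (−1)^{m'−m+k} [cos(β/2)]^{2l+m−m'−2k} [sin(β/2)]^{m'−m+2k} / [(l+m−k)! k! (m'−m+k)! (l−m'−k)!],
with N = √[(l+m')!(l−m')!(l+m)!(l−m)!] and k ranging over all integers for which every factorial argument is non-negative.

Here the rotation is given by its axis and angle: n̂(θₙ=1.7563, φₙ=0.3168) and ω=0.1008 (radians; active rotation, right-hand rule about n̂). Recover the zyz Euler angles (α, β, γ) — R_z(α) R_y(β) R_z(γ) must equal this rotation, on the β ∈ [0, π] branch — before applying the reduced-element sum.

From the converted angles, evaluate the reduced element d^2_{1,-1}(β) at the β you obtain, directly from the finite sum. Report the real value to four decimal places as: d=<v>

d=0.0073

Axis–angle → zyz. n̂ = (sinθₙcosφₙ, sinθₙsinφₙ, cosθₙ) = (+0.933934, +0.306183, -0.184442), ω = 0.1008.
R = I cosω + sinω [n̂]ₓ + (1−cosω) n̂n̂ᵀ gives
  R = [+0.999351, +0.020012, +0.029937; -0.017109, +0.995400, -0.094268; -0.031685, +0.093695, +0.995097]
β = atan2(√(R₁₃²+R₂₃²), R₃₃) = 0.099069; α = atan2(R₂₃, R₁₃) mod 2π = 5.019886; γ = atan2(R₃₂, −R₃₁) mod 2π = 1.244693
d^2_{1,-1}(β=0.0991) via the finite sum:
With c≡cos(β/2)=0.998773 and s≡sin(β/2)=0.049514, N=[6·1·1·6]^{1/2}=6.000000
Admissible k: 0..1 (factorial args all ≥0)
  k=0: (−1)^2·6.0000/(2)·0.9988^2·0.0495^2 = +0.007337
  k=1: (−1)^3·6.0000/(6)·0.9988^0·0.0495^4 = -0.000006
d^2_{1,-1}(0.0991) = +0.007337 -0.000006 = +0.007331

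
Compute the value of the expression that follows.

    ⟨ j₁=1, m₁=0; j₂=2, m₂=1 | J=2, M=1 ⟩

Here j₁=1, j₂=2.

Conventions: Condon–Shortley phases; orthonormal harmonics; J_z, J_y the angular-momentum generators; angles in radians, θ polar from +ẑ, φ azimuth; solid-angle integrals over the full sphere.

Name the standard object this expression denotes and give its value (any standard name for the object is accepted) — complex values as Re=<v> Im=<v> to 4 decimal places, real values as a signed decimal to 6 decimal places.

This is a Clebsch–Gordan (vector-coupling) coefficient.
√[5·1!1!3!/6! · 1!1!3!1!3!1!] = √(3/2)
  +(−1)^0/∏(0,1,1,3,0,0)! = 1/6  (running 1/6)
  +(−1)^1/∏(1,0,0,2,1,1)! = -1/2  (running -1/3)
⟨..|..⟩ = √(3/2)·(-1/3) = -0.408248

Clebsch–Gordan coefficient, −√(1/6) ≈ -0.408248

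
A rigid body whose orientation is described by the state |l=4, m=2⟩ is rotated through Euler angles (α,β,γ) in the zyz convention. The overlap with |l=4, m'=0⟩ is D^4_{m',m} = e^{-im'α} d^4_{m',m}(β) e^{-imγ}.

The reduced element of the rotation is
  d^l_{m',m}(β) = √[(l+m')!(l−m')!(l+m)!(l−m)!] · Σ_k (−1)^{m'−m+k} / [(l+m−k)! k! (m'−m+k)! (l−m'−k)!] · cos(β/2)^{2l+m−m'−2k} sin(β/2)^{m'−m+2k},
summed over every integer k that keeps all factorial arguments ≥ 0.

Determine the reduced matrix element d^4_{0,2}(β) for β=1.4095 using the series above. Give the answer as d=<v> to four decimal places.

d^4_{0,2}(β=1.4095) via the finite sum:
c=cos(1.409500/2)=0.761774, s=sin(1.409500/2)=0.647843; N=√[24·24·720·2]=910.735966
The bounds max(0,m−m')=2 and min(l+m,l−m')=4 give 3 terms
  k=2: (−1)^0·910.7360/(96)·0.7618^6·0.6478^2 = +0.778066
  k=3: (−1)^1·910.7360/(36)·0.7618^4·0.6478^4 = -1.500630
  k=4: (−1)^2·910.7360/(96)·0.7618^2·0.6478^6 = +0.406999
d^4_{0,2}(1.4095) = +0.778066 -1.500630 +0.406999 = -0.315565

d=-0.3156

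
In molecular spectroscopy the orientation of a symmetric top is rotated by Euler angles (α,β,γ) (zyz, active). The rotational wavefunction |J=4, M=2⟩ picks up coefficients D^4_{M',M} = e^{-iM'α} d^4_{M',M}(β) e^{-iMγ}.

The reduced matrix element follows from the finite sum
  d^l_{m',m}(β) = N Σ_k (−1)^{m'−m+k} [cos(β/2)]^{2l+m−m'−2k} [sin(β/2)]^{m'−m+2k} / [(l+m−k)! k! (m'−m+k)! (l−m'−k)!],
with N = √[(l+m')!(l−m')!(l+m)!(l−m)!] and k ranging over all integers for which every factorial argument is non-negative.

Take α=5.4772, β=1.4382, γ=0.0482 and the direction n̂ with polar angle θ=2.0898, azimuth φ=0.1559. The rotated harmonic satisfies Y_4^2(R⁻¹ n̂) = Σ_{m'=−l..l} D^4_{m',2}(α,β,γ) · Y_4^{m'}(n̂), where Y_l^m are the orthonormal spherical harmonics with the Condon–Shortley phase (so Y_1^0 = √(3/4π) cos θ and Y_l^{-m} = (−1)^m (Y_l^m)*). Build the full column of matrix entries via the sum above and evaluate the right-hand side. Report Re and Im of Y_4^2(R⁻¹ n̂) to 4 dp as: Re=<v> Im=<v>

Need the full column D^4_{m',2} for m'=−4..4 at α=5.4772, β=1.4382, γ=0.0482.
cos(β/2)=0.752399, sin(β/2)=0.658708
d^4_{-4,2}: single k=6 term ⇒ +0.244699;  D = -0.240800+0.043507i
d^4_{-3,2}: k∈[5..6] ⇒ +0.592917 -0.151482 = +0.441434;  D = -0.357408-0.259082i
d^4_{-2,2}: k∈[4..6] ⇒ +0.905013 -0.554925 +0.035444 = +0.385532;  D = -0.052872-0.381890i
d^4_{-1,2}: k∈[3..5] ⇒ +0.974617 -1.120507 +0.171765 = +0.025875;  D = +0.016036-0.020307i
d^4_{0,2}: k∈[2..4] ⇒ +0.746785 -1.526348 +0.438707 = -0.340857;  D = -0.339274+0.032808i
d^4_{1,2}: k∈[1..3] ⇒ +0.381475 -1.461926 +0.747005 = -0.333446;  D = -0.252963-0.217247i
d^4_{2,2}: k∈[0..2] ⇒ +0.102703 -0.944617 +0.905013 = +0.063100;  D = +0.003483+0.063004i
d^4_{3,2}: k∈[0..1] ⇒ -0.336429 +0.773578 = +0.437149;  D = -0.298221+0.319631i
d^4_{4,2}: single k=0 term ⇒ +0.416537;  D = -0.416496+0.005853i
Y_4^{m'}(θ=2.0898,φ=0.1559) and Σ D·Y over m':
  (-0.2408+0.0435i)·(+0.2042-0.1469i)  (-0.3574-0.2591i)·(-0.3628+0.1832i)  (-0.0529-0.3819i)·(+0.1734-0.0559i)  (+0.0160-0.0203i)·(+0.2572-0.0404i)  (-0.3393+0.0328i)·(-0.2393+0.0000i)  (-0.2530-0.2172i)·(-0.2572-0.0404i)  (+0.0035+0.0630i)·(+0.1734+0.0559i)  (-0.2982+0.3196i)·(+0.3628+0.1832i)  (-0.4165+0.0059i)·(+0.2042+0.1469i)
Y_4^2(R⁻¹ n̂) = -0.010965+0.074332i

Re=-0.0110 Im=0.0743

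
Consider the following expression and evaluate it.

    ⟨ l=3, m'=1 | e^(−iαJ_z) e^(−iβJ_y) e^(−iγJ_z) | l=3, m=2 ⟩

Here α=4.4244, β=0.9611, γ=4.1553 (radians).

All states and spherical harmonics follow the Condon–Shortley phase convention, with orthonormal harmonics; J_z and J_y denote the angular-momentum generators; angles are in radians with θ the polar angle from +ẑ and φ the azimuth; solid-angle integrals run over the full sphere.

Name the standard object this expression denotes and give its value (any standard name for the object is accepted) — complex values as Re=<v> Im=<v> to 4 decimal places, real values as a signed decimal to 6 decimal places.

This is a Wigner D-matrix element — the rotation-matrix element ⟨l m'| R(α,β,γ) |l m⟩ in the angular-momentum basis.
Split into d^3_{1,2}(β=0.9611) × two z-phases.
c=cos(0.961100/2)=0.886741, s=sin(0.961100/2)=0.462267; N=√[24·2·120·1]=75.894664
k: max(0,(2)−(1))=1 … min(3+(2),3−(1))=2
  k=1: (−1)^0·75.8947/(24)·0.8867^5·0.4623^1 = +0.801450
  k=2: (−1)^1·75.8947/(12)·0.8867^3·0.4623^3 = -0.435611
d^3_{1,2}(0.9611) = +0.801450 -0.435611 = +0.365839
Phases: e^{-i·(1)·4.4244}=-0.284025+0.958817i, e^{-i·(2)·4.1553}=-0.440915-0.897549i ⇒ D=+0.360650-0.061399i

Wigner D-matrix element, Re=0.3606 Im=-0.0614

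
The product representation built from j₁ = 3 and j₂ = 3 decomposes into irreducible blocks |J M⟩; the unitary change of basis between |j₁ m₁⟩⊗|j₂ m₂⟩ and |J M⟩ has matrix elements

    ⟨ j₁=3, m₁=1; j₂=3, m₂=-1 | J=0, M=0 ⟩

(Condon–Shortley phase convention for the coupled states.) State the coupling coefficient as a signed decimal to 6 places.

+√(1/7) ≈ +0.377964

j₁+j₂−J=6  J+j₁−j₂=0  J−j₁+j₂=0  j₁+j₂+J+1=7
(j₁±m₁, j₂±m₂, J±M) = (4,2,2,4,0,0)
P² = 2304/7
sum k=2..2:
  [2] +1/48 = 1/48
S = 1/48
C² = P²·S² = 1/7 ; C = +0.377964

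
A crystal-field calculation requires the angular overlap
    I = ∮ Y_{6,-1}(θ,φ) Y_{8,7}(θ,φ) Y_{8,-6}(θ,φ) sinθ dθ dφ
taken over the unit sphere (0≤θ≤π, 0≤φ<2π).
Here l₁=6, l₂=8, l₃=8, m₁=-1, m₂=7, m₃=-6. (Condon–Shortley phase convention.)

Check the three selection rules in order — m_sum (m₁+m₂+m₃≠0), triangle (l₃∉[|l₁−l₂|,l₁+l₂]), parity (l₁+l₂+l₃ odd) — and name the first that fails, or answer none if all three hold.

none

Σmᵢ = 0  ✓
l₃∈[|l₁−l₂|,l₁+l₂]=[2,14], have l₃=8  ✓
Σlᵢ = 22 ⇒ even  ✓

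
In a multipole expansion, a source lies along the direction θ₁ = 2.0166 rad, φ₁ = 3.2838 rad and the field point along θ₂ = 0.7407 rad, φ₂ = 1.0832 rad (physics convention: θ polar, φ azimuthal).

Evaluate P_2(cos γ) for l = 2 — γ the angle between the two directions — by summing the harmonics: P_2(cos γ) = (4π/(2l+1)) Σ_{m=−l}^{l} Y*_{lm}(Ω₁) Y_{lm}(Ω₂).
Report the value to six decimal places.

Term-by-term m-sum for l=2 (normalisation 4π/5 = 2.513274):
  m=-2: Y*=0.30183 + 0.08824j  Y=-0.09868 - 0.14561j  product -0.01694 - 0.05265j
  m=-1: Y*=0.29752 + 0.04260j  Y=0.18025 - 0.33990j  product 0.06811 - 0.09345j
  m=+0: Y*=-0.13948 + 0.00000j  Y=0.19993 + 0.00000j  product -0.02789 + 0.00000j
  m=+1: Y*=-0.29752 + 0.04260j  Y=-0.18025 - 0.33990j  product 0.06811 + 0.09345j
  m=+2: Y*=0.30183 - 0.08824j  Y=-0.09868 + 0.14561j  product -0.01694 + 0.05265j
Σ over m = 0.07445 + 0.00000j; ×(4π/5) → 0.18712 + 0.00000j. Real part: 0.187122

0.187122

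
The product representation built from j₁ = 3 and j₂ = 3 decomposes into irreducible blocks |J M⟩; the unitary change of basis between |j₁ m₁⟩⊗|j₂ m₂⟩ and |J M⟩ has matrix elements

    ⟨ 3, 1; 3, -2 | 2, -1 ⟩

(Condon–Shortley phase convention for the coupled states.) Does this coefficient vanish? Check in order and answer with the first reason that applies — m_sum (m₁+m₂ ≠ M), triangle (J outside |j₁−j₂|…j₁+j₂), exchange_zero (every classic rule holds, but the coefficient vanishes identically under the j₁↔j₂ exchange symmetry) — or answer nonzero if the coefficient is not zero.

nonzero

m-sum: m₁+m₂ = 1+(-2) = -1, M = -1  ✓
triangle: |j₁−j₂| = 0 ≤ J = 2 ≤ j₁+j₂ = 6  ✓
exchange: j₁≠j₂ or m₁≠m₂ — the exchange symmetry imposes no constraint here
value check: CG = −√(5/28) = -0.422577 ≠ 0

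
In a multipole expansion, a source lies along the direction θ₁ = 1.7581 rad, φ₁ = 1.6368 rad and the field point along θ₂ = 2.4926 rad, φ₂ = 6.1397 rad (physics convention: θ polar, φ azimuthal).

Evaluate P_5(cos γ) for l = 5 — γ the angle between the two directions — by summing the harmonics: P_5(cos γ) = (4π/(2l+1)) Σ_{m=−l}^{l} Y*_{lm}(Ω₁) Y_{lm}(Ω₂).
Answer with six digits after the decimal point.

0.046484

Term-by-term m-sum for l=5 (normalisation 4π/11 = 1.142397):
  m=-5: Y*=-0.137706+0.402008i  Y=+0.028203+0.024608i  product -0.013776+0.007949i
  m=-4: Y*=-0.245855-0.066461i  Y=-0.131022-0.084711i  product +0.026582+0.029534i
  m=-3: Y*=-0.044403+0.221305i  Y=+0.327078+0.150185i  product -0.047760+0.065715i
  m=-2: Y*=-0.270577-0.035927i  Y=-0.427700-0.126222i  product +0.111191+0.049519i
  m=-1: Y*=-0.011204+0.169497i  Y=+0.110003+0.015893i  product -0.003926+0.018467i
  m=+0: Y*=-0.275452-0.000000i  Y=+0.377318+0.000000i  product -0.103933-0.000000i
  m=+1: Y*=+0.011204+0.169497i  Y=-0.110003+0.015893i  product -0.003926-0.018467i
  m=+2: Y*=-0.270577+0.035927i  Y=-0.427700+0.126222i  product +0.111191-0.049519i
  m=+3: Y*=+0.044403+0.221305i  Y=-0.327078+0.150185i  product -0.047760-0.065715i
  m=+4: Y*=-0.245855+0.066461i  Y=-0.131022+0.084711i  product +0.026582-0.029534i
  m=+5: Y*=+0.137706+0.402008i  Y=-0.028203+0.024608i  product -0.013776-0.007949i
Accumulated sum +0.040690+0.000000i; after 4π/(2l+1) scaling, +0.046484+0.000000i ⇒ P_5 = 0.046484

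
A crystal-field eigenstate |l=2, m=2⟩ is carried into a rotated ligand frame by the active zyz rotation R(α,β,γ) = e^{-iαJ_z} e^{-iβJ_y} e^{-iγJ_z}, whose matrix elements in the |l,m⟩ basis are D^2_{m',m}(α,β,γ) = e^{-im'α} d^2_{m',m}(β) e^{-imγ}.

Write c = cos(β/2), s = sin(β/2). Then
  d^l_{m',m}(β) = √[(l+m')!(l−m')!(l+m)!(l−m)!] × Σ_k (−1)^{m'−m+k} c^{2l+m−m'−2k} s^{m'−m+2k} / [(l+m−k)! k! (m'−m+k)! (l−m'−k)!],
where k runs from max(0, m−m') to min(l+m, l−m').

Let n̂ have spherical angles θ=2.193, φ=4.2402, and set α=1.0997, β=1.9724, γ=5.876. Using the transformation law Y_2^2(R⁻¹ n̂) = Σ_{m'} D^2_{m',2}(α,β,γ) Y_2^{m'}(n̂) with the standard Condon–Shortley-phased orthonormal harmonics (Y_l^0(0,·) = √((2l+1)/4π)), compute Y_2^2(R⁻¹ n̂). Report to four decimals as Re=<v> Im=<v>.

Re=0.1930 Im=0.2053

Need the full column D^2_{m',2} for m'=−2..2 at α=1.0997, β=1.9724, γ=5.8760.
cos(β/2)=0.551863, sin(β/2)=0.833935
d^2_{-2,2}: single k=4 term ⇒ +0.483647;  D = -0.479702+0.061653i
d^2_{-1,2}: single k=3 term ⇒ +0.640114;  D = -0.215445+0.602769i
d^2_{0,2}: single k=2 term ⇒ +0.518803;  D = +0.356068+0.377322i
d^2_{1,2}: single k=1 term ⇒ +0.280321;  D = +0.268987-0.078903i
d^2_{2,2}: single k=0 term ⇒ +0.092752;  D = +0.017131-0.091156i
Y_2^{m'}(θ=2.193,φ=4.2402) and Σ D·Y over m':
  (-0.4797+0.0617i)·(-0.1495-0.2066i)  (-0.2154+0.6028i)·(+0.1664-0.3258i)  (+0.3561+0.3773i)·(+0.0060+0.0000i)  (+0.2690-0.0789i)·(-0.1664-0.3258i)  (+0.0171-0.0912i)·(-0.1495+0.2066i)
Y_2^2(R⁻¹ n̂) = +0.192965+0.205337i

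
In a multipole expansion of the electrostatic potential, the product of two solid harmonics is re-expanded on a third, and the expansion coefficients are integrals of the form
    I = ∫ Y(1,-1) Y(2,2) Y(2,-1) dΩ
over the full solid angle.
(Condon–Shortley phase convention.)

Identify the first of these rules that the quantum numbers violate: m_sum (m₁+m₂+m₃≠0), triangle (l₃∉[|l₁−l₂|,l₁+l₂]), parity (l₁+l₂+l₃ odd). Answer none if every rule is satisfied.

parity

azimuthal sum: -1 + 2 − 1 = 0  ✓
1 ≤ 2 ≤ 3 (triangle on l)  ✓
L = 1 + 2 + 2 = 5 (odd)  ✗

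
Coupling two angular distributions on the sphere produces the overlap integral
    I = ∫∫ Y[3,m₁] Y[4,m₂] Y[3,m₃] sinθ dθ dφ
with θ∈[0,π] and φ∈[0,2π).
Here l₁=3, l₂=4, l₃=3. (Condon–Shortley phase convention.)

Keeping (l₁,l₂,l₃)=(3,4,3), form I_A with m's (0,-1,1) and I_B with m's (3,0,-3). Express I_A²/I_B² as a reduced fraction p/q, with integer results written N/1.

5/3

Same 3,4,3: normalisation and zero-m 3j drop out of the ratio.
A: Δ: 4! 2! 4! / 11! → 1/34650; sum: t=1:−1/48 t=2:+1/24 t=3:−1/288 = 5/288; 3j²(3 4 3; 0 -1 1) = Δ·Π!·Σ² = 5/462  (sign +1)
B: Δ: 4! 2! 4! / 11! → 1/34650; sum: t=0:+1/1152 = 1/1152; 3j²(3 4 3; 3 0 -3) = Δ·Π!·Σ² = 1/154  (sign +1)
I_A²/I_B² = (5/462)/(1/154) = 5/3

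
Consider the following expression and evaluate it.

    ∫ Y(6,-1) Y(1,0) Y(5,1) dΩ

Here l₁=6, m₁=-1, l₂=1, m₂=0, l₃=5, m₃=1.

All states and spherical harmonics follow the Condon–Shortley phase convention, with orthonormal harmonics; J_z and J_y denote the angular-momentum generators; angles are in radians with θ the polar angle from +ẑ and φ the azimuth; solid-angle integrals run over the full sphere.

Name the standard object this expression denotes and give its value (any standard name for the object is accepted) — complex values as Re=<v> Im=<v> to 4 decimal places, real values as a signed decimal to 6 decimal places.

Gaunt coefficient, -0.241725

This is a Gaunt coefficient — the integral of a triple product of spherical harmonics over the sphere.
m-sum 0 ✓  L=12 even ✓  5≤5≤7 ✓
Π(2lᵢ+1) = 13×3×11 = 429
triangle coeff Δ(6,1,5) = 1/858
Σ_t [1,1]: t=1:−1/14400 = -1/14400
(3j)²=6/143 [(6 1 5; 0 0 0)], sign=+1
Σ_t [1,1]: t=1:−1/17280 = -1/17280
(3j)²=35/858 [(6 1 5; -1 0 1)], sign=-1
⇒ 4πI² = 105/143
I = (-1)√(105/143/(4π)) = -0.24172507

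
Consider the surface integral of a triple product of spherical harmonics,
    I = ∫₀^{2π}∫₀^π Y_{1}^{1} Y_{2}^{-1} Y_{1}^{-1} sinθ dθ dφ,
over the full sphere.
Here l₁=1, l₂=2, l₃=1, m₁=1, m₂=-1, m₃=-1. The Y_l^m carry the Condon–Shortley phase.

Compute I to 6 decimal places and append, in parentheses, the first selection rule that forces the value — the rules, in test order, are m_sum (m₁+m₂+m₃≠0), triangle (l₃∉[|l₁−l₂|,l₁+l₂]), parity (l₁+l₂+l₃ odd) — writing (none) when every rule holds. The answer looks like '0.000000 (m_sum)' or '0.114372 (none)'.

0.000000 (m_sum)

Σmᵢ = -1 ≠ 0, so the φ-integral vanishes; I = 0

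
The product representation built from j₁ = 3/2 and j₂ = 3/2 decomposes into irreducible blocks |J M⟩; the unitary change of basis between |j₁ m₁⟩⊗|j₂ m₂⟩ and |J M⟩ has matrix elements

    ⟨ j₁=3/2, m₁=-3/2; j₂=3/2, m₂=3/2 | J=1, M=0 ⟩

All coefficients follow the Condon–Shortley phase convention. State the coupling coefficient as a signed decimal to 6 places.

+√(9/20) ≈ +0.670820

j₁+j₂−J=2  J+j₁−j₂=1  J−j₁+j₂=1  j₁+j₂+J+1=5
(j₁±m₁, j₂±m₂, J±M) = (0,3,3,0,1,1)
P² = 9/5
sum k=2..2:
  [2] +1/2 = 1/2
S = 1/2
C² = P²·S² = 9/20 ; C = +0.670820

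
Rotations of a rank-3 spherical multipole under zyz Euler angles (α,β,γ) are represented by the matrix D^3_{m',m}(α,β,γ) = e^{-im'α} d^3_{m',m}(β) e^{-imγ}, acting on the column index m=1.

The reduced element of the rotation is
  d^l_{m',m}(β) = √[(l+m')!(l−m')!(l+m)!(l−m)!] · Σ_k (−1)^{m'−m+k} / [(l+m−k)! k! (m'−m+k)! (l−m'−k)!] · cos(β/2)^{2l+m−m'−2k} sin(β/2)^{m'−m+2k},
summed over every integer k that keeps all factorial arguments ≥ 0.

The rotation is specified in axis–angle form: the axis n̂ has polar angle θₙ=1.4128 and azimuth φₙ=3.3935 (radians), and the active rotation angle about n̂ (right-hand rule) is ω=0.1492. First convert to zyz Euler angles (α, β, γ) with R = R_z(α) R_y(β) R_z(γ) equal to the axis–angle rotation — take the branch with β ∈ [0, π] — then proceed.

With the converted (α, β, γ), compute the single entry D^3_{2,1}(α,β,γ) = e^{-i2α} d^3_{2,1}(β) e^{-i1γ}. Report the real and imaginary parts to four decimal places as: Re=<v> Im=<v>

Axis–angle → zyz. n̂ = (sinθₙcosφₙ, sinθₙsinφₙ, cosθₙ) = (-0.956376, -0.246147, +0.157340), ω = 0.1492.
R = I cosω + sinω [n̂]ₓ + (1−cosω) n̂n̂ᵀ gives
  R = [+0.999052, -0.020773, -0.038261; +0.026003, +0.989563, +0.141732; +0.034917, -0.142593, +0.989165]
β = atan2(√(R₁₃²+R₂₃²), R₃₃) = 0.147338; α = atan2(R₂₃, R₁₃) mod 2π = 1.834463; γ = atan2(R₃₂, −R₃₁) mod 2π = 4.472240
First d^3_{2,1}(β=0.1473), then the phase factors e^{-i(2)α} and e^{-i(1)γ}:
c=cos(0.147338/2)=0.997288, s=sin(0.147338/2)=0.073603; N=√[120·1·24·2]=75.894664
k∈{0,1} keeps every argument non-negative
  k=0: (−1)^1·75.8947/(24)·0.9973^5·0.0736^1 = -0.229612
  k=1: (−1)^2·75.8947/(12)·0.9973^3·0.0736^3 = +0.002501
d^3_{2,1}(0.1473) = -0.229612 +0.002501 = -0.227111
Phases: e^{-i·(2)·1.8345}=-0.864153+0.503230i, e^{-i·(1)·4.4722}=-0.237847+0.971303i ⇒ D=+0.064330+0.217810i

Re=0.0643 Im=0.2178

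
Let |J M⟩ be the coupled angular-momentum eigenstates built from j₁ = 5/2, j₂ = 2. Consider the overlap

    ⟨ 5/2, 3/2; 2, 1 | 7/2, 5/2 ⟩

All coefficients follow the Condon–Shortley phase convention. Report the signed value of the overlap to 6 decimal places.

+√(1/63) ≈ +0.125988

triangle: 1!*4!*3!/9! = 144/362880
(j±m)!: 4!*1!*3!*1!*6!*1! = 103680
prefactor² = (2J+1)*Δ*N² = 2304/7
  k=0: +1/(0!*1!*1!*3!*3!*0!) = 1/36
  k=1: −1/(1!*0!*0!*2!*4!*1!) = -1/48
Σ = 1/144  ⇒  CG² = 2304/7*(1/144)² = 1/63
CG = +√(1/63) = +0.125988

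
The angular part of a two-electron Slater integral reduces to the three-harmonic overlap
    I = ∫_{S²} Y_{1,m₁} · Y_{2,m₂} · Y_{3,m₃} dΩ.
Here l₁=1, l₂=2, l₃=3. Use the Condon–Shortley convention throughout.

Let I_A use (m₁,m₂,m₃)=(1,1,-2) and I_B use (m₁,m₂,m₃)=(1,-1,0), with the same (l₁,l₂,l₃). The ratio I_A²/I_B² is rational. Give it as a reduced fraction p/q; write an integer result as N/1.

10/3

l's match ⇒ only the (l;m) 3-j factors differ between A and B.
A: triangle coeff Δ(1,2,3) = 1/105; Σ_t [0,0]: t=0:+1/12 = 1/12; (3j)²=2/21 [(1 2 3; 1 1 -2)], sign=-1
B: triangle coeff Δ(1,2,3) = 1/105; Σ_t [0,0]: t=0:+1/12 = 1/12; (3j)²=1/35 [(1 2 3; 1 -1 0)], sign=-1
I_A²/I_B² = (2/21)/(1/35) = 10/3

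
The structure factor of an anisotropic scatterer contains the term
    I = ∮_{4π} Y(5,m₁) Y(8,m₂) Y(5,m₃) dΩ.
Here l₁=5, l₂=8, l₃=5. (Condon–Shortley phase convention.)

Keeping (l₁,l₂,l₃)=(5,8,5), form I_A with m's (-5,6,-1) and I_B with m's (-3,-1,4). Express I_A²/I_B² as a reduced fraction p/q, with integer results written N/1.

385/104

l's match ⇒ only the (l;m) 3-j factors differ between A and B.
A: triangle coeff Δ(5,8,5) = 1/37413090; Σ_t [8,8]: t=8:+1/116121600 = 1/116121600; (3j)²=7/323 [(5 8 5; -5 6 -1)], sign=+1
B: triangle coeff Δ(5,8,5) = 1/37413090; Σ_t [6,7]: t=6:+1/14515200 t=7:−1/203212800 = 13/203212800; (3j)²=104/17765 [(5 8 5; -3 -1 4)], sign=-1
I_A²/I_B² = (7/323)/(104/17765) = 385/104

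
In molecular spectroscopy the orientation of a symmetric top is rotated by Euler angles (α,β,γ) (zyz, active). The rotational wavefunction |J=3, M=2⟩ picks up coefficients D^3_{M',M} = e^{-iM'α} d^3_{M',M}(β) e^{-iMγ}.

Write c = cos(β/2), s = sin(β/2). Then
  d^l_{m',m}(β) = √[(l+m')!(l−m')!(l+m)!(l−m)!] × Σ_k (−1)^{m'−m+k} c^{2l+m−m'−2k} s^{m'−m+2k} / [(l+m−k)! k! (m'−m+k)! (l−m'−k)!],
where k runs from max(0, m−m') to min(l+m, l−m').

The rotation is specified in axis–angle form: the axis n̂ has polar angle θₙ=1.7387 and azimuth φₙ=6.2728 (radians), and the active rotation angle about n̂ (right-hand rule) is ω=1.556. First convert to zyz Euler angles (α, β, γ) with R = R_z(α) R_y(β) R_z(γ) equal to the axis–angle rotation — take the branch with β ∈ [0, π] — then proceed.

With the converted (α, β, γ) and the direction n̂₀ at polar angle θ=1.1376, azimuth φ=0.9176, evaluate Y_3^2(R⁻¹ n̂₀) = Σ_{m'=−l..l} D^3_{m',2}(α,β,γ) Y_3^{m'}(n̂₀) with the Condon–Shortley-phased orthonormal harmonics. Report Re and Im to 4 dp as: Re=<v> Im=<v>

Axis–angle → zyz. n̂ = (sinθₙcosφₙ, sinθₙsinφₙ, cosθₙ) = (+0.985884, -0.010239, -0.167116), ω = 1.5560.
R = I cosω + sinω [n̂]ₓ + (1−cosω) n̂n̂ᵀ gives
  R = [+0.972382, +0.157152, -0.172557; -0.177043, +0.014899, -0.984090; -0.152081, +0.987462, +0.042310]
β = atan2(√(R₁₃²+R₂₃²), R₃₃) = 1.528473; α = atan2(R₂₃, R₁₃) mod 2π = 4.538807; γ = atan2(R₃₂, −R₃₁) mod 2π = 1.417985
Need the full column D^3_{m',2} for m'=−3..3 at α=4.5388, β=1.5285, γ=1.4180.
cos(β/2)=0.721911, sin(β/2)=0.691986
d^3_{-3,2}: single k=5 term ⇒ +0.280573;  D = -0.059893-0.274106i
d^3_{-2,2}: k∈[4..5] ⇒ +0.597485 -0.109795 = +0.487689;  D = +0.487268-0.020253i
d^3_{-1,2}: k∈[3..4] ⇒ +0.788447 -0.362218 = +0.426229;  D = -0.056116+0.422519i
d^3_{0,2}: k∈[2..3] ⇒ +0.712344 -0.654512 = +0.057832;  D = -0.055152-0.017401i
d^3_{1,2}: k∈[1..2] ⇒ +0.429057 -0.788447 = -0.359391;  D = -0.165706+0.318909i
d^3_{2,2}: k∈[0..1] ⇒ +0.141547 -0.650278 = -0.508731;  D = -0.404132-0.309005i
d^3_{3,2}: single k=0 term ⇒ -0.332346;  D = +0.244433-0.225181i
Y_3^{m'}(θ=1.1376,φ=0.9176) and Σ D·Y over m':
  (-0.0599-0.2741i)·(-0.2887-0.1183i)  (+0.4873-0.0203i)·(-0.0924-0.3411i)  (-0.0561+0.4225i)·(-0.0212+0.0277i)  (-0.0552-0.0174i)·(-0.3319+0.0000i)  (-0.1657+0.3189i)·(+0.0212+0.0277i)  (-0.4041-0.3090i)·(-0.0924+0.3411i)  (+0.2444-0.2252i)·(+0.2887-0.1183i)
Y_3^2(R⁻¹ n̂) = +0.115070-0.283938i

Re=0.1151 Im=-0.2839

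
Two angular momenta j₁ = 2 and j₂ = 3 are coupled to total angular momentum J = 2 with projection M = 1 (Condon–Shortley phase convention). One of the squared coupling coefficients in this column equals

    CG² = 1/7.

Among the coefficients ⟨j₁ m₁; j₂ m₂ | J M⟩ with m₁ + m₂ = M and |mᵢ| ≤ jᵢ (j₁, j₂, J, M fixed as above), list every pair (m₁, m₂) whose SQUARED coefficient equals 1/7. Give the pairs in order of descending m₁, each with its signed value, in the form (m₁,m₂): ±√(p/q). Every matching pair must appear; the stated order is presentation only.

(0,1): +√(1/7)

Admissible pairs with m₁+m₂ = M = 1: (-2,3), (-1,2), (0,1), (1,0), (2,-1)
  (m₁,m₂)=(2,-1): CG² = 3/14, CG = +√(3/14)
  (m₁,m₂)=(1,0): CG² = 2/7, CG = −√(2/7)
  (m₁,m₂)=(0,1): CG² = 1/7, CG = +√(1/7)   ← matches the target
  (m₁,m₂)=(-1,2): CG² = 0/1, CG = 0
  (m₁,m₂)=(-2,3): CG² = 5/14, CG = −√(5/14)
Pairs with CG² = 1/7: (0,1): +√(1/7)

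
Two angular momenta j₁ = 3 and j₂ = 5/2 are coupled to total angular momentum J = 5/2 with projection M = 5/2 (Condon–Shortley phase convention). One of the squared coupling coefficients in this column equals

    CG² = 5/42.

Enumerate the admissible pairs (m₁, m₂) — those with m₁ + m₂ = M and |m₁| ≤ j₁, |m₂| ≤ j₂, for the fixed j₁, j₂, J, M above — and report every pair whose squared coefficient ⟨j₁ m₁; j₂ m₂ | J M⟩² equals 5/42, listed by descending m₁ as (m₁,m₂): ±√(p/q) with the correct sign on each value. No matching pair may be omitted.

Admissible pairs with m₁+m₂ = M = 5/2: (0,5/2), (1,3/2), (2,1/2), (3,-1/2)
  (m₁,m₂)=(3,-1/2): CG² = 5/21, CG = +√(5/21)
  (m₁,m₂)=(2,1/2): CG² = 5/14, CG = −√(5/14)
  (m₁,m₂)=(1,3/2): CG² = 2/7, CG = +√(2/7)
  (m₁,m₂)=(0,5/2): CG² = 5/42, CG = −√(5/42)   ← matches the target
Pairs with CG² = 5/42: (0,5/2): −√(5/42)

(0,5/2): −√(5/42)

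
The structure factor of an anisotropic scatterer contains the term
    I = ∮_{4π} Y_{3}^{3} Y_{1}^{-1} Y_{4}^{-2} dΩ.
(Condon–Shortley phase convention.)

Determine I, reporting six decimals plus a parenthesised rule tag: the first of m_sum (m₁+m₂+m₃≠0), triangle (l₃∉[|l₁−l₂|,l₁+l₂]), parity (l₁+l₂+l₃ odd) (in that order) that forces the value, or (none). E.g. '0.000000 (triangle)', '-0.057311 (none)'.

0.061558 (none)

Rules hold: Σm=0, L=8 even, 2≤4≤4.
N = 7·3·9 = 189
Δ = 0!·6!·2!/9! = 1/252
Racah Σ t=0..0: t=0:+1/36 = 1/36
⇒ 3j(3 1 4; 0 0 0)² = 4/63, sgn +1
Racah Σ t=0..0: t=0:+1/1440 = 1/1440
⇒ 3j(3 1 4; 3 -1 -2)² = 1/252, sgn +1
4πI² = N·(3j₀)²·(3jₘ)² = 1/21
I = +1·√(0.047619/4π) = 0.06155813
No selection rule forces the value: the integral is nonzero (none).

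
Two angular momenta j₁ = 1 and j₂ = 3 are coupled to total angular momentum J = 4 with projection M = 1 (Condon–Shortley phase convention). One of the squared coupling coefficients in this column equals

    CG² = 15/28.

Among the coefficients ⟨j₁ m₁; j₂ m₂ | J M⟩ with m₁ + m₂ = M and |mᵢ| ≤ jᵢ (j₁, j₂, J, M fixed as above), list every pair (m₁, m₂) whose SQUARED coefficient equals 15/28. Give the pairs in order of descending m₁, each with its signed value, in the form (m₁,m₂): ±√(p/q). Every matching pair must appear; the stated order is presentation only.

Admissible pairs with m₁+m₂ = M = 1: (-1,2), (0,1), (1,0)
  (m₁,m₂)=(1,0): CG² = 5/14, CG = +√(5/14)
  (m₁,m₂)=(0,1): CG² = 15/28, CG = +√(15/28)   ← matches the target
  (m₁,m₂)=(-1,2): CG² = 3/28, CG = +√(3/28)
Pairs with CG² = 15/28: (0,1): +√(15/28)

(0,1): +√(15/28)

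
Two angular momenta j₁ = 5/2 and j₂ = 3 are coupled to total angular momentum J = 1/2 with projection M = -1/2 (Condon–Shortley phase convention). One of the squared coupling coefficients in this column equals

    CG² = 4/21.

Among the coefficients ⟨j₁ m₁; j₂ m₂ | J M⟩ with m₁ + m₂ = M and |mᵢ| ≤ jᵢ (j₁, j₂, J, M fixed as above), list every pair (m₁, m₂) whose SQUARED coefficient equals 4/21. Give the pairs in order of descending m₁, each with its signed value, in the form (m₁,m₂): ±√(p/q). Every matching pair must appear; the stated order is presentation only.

Admissible pairs with m₁+m₂ = M = -1/2: (-5/2,2), (-3/2,1), (-1/2,0), (1/2,-1), (3/2,-2), (5/2,-3)
  (m₁,m₂)=(5/2,-3): CG² = 2/7, CG = +√(2/7)
  (m₁,m₂)=(3/2,-2): CG² = 5/21, CG = −√(5/21)
  (m₁,m₂)=(1/2,-1): CG² = 4/21, CG = +√(4/21)   ← matches the target
  (m₁,m₂)=(-1/2,0): CG² = 1/7, CG = −√(1/7)
  (m₁,m₂)=(-3/2,1): CG² = 2/21, CG = +√(2/21)
  (m₁,m₂)=(-5/2,2): CG² = 1/21, CG = −√(1/21)
Pairs with CG² = 4/21: (1/2,-1): +√(4/21)

(1/2,-1): +√(4/21)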